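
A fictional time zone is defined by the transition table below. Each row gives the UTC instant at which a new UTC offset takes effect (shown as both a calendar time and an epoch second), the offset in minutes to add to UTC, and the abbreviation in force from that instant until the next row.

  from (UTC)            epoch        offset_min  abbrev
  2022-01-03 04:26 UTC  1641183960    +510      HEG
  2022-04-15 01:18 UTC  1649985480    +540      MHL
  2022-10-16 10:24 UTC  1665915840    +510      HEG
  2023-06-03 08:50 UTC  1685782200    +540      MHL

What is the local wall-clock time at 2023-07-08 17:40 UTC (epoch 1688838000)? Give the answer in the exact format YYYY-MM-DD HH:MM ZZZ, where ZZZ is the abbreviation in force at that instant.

Query: 2023-07-08 17:40 UTC
Rule 4/4 (MHL, +09:00): 2023-06-03 08:50 UTC ≤ query < +∞
17·60 + 40 + 540 = 1600 min
1600 = 1·1440 + 160; 160 = 2·60 + 40 → 02:40, 2023-07-08 + 1 day = 2023-07-09
→ 2023-07-09 02:40 MHL

2023-07-09 02:40 MHL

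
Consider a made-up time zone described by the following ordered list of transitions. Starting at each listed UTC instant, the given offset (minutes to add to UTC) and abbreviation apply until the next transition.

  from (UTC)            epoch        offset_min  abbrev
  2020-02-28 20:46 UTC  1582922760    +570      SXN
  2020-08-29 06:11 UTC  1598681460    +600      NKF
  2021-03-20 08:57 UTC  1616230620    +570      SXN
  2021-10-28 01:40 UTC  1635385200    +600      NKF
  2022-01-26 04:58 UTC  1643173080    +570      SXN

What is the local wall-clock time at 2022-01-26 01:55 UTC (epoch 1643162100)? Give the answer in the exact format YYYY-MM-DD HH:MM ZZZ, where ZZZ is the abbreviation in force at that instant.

Query: 2022-01-26 01:55 UTC
Rule 4/5 (NKF, +10:00): 2021-10-28 01:40 UTC ≤ query < 2022-01-26 04:58 UTC
1·60 + 55 + 600 = 715 min
715 = 0·1440 + 715; 715 = 11·60 + 55 → 11:55, same day
→ 2022-01-26 11:55 NKF

2022-01-26 11:55 NKF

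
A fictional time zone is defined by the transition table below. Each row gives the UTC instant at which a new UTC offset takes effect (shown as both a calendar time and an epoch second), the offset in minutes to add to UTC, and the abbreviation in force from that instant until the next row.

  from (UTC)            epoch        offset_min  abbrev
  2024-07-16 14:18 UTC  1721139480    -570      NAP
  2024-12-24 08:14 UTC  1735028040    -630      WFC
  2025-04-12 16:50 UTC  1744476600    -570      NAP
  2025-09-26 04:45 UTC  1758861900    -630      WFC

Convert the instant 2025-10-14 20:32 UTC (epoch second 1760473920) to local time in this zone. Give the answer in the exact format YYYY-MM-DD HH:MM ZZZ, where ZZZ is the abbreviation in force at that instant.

Query: 2025-10-14 20:32 UTC
Rule 4/4 (WFC, -10:30): 2025-09-26 04:45 UTC ≤ query < +∞
20·60 + 32 - 630 = 602 min
602 = 0·1440 + 602; 602 = 10·60 + 2 → 10:02, same day
→ 2025-10-14 10:02 WFC

2025-10-14 10:02 WFC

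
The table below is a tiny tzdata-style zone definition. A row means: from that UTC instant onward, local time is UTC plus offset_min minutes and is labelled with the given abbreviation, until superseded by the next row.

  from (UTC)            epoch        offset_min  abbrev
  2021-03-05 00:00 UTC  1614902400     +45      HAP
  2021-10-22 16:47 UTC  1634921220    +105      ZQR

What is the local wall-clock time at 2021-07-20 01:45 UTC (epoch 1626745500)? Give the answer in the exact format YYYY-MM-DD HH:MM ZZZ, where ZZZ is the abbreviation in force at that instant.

2021-07-20 02:30 HAP

Query: 2021-07-20 01:45 UTC
Rule 1/2 (HAP, +00:45): 2021-03-05 00:00 UTC ≤ query < 2021-10-22 16:47 UTC
1·60 + 45 + 45 = 150 min
150 = 0·1440 + 150; 150 = 2·60 + 30 → 02:30, same day
→ 2021-07-20 02:30 HAP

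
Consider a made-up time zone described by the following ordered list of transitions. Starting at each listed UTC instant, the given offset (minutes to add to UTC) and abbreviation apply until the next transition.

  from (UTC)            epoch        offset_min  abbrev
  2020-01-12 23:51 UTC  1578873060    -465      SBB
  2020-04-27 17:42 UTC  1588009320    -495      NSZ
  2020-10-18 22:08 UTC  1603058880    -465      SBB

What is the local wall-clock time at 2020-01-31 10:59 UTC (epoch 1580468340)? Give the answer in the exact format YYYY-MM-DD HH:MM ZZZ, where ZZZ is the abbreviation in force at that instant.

2020-01-31 03:14 SBB

Query: 2020-01-31 10:59 UTC
Rule 1/3 (SBB, -07:45): 2020-01-12 23:51 UTC ≤ query < 2020-04-27 17:42 UTC
10·60 + 59 - 465 = 194 min
194 = 0·1440 + 194; 194 = 3·60 + 14 → 03:14, same day
→ 2020-01-31 03:14 SBB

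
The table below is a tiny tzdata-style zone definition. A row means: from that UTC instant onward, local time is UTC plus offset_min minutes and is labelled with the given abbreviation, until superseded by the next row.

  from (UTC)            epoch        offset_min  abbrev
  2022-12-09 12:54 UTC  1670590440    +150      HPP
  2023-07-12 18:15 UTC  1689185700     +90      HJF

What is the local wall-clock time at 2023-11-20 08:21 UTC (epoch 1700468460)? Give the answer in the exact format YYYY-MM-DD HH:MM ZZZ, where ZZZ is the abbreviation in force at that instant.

Query: 2023-11-20 08:21 UTC
Rule 2/2 (HJF, +01:30): 2023-07-12 18:15 UTC ≤ query < +∞
8·60 + 21 + 90 = 591 min
591 = 0·1440 + 591; 591 = 9·60 + 51 → 09:51, same day
→ 2023-11-20 09:51 HJF

2023-11-20 09:51 HJF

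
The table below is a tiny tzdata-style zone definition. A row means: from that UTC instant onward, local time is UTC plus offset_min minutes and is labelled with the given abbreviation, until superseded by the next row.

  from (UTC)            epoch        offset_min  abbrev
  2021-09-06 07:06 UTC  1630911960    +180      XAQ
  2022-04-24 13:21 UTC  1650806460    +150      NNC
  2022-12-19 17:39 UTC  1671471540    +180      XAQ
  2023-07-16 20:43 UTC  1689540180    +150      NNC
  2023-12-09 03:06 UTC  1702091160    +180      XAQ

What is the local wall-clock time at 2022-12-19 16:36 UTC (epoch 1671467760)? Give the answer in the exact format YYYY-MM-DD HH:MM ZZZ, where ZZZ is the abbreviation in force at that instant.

Query: 2022-12-19 16:36 UTC
Rule 2/5 (NNC, +02:30): 2022-04-24 13:21 UTC ≤ query < 2022-12-19 17:39 UTC
16·60 + 36 + 150 = 1146 min
1146 = 0·1440 + 1146; 1146 = 19·60 + 6 → 19:06, same day
→ 2022-12-19 19:06 NNC

2022-12-19 19:06 NNC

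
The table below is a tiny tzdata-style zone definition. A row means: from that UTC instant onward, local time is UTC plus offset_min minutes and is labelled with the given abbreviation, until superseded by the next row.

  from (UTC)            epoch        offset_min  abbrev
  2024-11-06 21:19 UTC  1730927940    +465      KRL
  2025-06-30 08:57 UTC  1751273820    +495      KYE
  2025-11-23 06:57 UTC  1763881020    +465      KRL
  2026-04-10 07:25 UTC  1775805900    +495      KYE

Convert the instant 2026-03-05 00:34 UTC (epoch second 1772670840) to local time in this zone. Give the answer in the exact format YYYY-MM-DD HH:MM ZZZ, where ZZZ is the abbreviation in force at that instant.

2026-03-05 08:19 KRL

Query: 2026-03-05 00:34 UTC
Rule 3/4 (KRL, +07:45): 2025-11-23 06:57 UTC ≤ query < 2026-04-10 07:25 UTC
0·60 + 34 + 465 = 499 min
499 = 0·1440 + 499; 499 = 8·60 + 19 → 08:19, same day
→ 2026-03-05 08:19 KRL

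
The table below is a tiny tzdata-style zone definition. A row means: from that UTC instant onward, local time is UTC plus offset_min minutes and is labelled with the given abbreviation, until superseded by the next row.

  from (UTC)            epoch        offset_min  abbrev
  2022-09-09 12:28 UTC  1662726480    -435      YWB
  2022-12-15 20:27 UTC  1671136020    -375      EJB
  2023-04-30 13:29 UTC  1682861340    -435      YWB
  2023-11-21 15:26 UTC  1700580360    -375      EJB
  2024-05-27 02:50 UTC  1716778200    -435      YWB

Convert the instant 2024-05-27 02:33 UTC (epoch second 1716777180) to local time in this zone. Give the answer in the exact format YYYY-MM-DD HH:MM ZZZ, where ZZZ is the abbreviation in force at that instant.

2024-05-26 20:18 EJB

Query: 2024-05-27 02:33 UTC
Rule 4/5 (EJB, -06:15): 2023-11-21 15:26 UTC ≤ query < 2024-05-27 02:50 UTC
2·60 + 33 - 375 = -222 min
-222 = -1·1440 + 1218; 1218 = 20·60 + 18 → 20:18, 2024-05-27 - 1 day = 2024-05-26
→ 2024-05-26 20:18 EJB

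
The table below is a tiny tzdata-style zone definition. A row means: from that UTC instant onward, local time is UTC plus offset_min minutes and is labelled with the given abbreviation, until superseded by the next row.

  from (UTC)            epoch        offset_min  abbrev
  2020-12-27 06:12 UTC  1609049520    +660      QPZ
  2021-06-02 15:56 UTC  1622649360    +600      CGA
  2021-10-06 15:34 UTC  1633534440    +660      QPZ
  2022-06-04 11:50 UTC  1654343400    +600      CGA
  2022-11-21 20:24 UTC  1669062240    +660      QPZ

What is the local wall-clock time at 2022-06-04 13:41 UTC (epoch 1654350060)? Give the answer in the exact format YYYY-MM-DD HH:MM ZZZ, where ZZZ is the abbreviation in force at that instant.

Query: 2022-06-04 13:41 UTC
Rule 4/5 (CGA, +10:00): 2022-06-04 11:50 UTC ≤ query < 2022-11-21 20:24 UTC
13·60 + 41 + 600 = 1421 min
1421 = 0·1440 + 1421; 1421 = 23·60 + 41 → 23:41, same day
→ 2022-06-04 23:41 CGA

2022-06-04 23:41 CGA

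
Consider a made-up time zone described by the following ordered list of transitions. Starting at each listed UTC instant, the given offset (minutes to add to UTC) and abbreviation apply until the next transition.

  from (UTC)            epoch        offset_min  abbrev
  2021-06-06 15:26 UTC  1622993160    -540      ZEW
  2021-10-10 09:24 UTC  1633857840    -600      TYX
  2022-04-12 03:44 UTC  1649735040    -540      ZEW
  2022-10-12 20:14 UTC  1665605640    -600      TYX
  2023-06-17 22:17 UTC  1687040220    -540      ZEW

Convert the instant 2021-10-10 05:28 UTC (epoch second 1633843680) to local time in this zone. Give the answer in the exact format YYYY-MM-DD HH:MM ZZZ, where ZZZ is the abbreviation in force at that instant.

Query: 2021-10-10 05:28 UTC
Rule 1/5 (ZEW, -09:00): 2021-06-06 15:26 UTC ≤ query < 2021-10-10 09:24 UTC
5·60 + 28 - 540 = -212 min
-212 = -1·1440 + 1228; 1228 = 20·60 + 28 → 20:28, 2021-10-10 - 1 day = 2021-10-09
→ 2021-10-09 20:28 ZEW

2021-10-09 20:28 ZEW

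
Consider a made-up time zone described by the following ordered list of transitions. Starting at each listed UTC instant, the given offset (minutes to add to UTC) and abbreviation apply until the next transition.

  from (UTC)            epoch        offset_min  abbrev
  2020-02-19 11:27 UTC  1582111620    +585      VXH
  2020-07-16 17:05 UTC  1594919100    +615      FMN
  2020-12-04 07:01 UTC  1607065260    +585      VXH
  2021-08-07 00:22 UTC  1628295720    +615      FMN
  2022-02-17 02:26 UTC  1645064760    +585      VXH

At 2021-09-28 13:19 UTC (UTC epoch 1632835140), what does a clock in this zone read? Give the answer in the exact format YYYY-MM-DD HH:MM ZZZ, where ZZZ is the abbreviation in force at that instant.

Query: 2021-09-28 13:19 UTC
Rule 4/5 (FMN, +10:15): 2021-08-07 00:22 UTC ≤ query < 2022-02-17 02:26 UTC
13·60 + 19 + 615 = 1414 min
1414 = 0·1440 + 1414; 1414 = 23·60 + 34 → 23:34, same day
→ 2021-09-28 23:34 FMN

2021-09-28 23:34 FMN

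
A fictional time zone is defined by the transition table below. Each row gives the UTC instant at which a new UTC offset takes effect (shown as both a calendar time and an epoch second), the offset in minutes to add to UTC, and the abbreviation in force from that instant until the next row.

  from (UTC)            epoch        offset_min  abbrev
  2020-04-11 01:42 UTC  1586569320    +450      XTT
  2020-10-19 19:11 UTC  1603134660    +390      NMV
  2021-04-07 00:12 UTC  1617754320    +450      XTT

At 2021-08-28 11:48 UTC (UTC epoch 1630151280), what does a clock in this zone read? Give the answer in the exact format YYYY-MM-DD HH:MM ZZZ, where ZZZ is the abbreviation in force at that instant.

Query: 2021-08-28 11:48 UTC
Rule 3/3 (XTT, +07:30): 2021-04-07 00:12 UTC ≤ query < +∞
11·60 + 48 + 450 = 1158 min
1158 = 0·1440 + 1158; 1158 = 19·60 + 18 → 19:18, same day
→ 2021-08-28 19:18 XTT

2021-08-28 19:18 XTT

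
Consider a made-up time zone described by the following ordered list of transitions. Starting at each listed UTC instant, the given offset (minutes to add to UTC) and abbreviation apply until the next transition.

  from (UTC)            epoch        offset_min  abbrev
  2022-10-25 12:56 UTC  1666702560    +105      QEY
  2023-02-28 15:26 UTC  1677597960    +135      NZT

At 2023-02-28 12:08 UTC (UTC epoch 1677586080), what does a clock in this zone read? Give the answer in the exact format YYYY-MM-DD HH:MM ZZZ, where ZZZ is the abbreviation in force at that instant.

2023-02-28 13:53 QEY

Query: 2023-02-28 12:08 UTC
Rule 1/2 (QEY, +01:45): 2022-10-25 12:56 UTC ≤ query < 2023-02-28 15:26 UTC
12·60 + 8 + 105 = 833 min
833 = 0·1440 + 833; 833 = 13·60 + 53 → 13:53, same day
→ 2023-02-28 13:53 QEY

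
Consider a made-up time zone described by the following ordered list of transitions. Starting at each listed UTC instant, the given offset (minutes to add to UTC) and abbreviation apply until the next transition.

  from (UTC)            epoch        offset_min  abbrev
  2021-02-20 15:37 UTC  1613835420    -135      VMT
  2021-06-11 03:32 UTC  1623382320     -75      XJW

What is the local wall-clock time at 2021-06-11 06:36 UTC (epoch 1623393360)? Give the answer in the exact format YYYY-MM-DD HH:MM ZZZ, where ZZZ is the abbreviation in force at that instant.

2021-06-11 05:21 XJW

Query: 2021-06-11 06:36 UTC
Rule 2/2 (XJW, -01:15): 2021-06-11 03:32 UTC ≤ query < +∞
6·60 + 36 - 75 = 321 min
321 = 0·1440 + 321; 321 = 5·60 + 21 → 05:21, same day
→ 2021-06-11 05:21 XJW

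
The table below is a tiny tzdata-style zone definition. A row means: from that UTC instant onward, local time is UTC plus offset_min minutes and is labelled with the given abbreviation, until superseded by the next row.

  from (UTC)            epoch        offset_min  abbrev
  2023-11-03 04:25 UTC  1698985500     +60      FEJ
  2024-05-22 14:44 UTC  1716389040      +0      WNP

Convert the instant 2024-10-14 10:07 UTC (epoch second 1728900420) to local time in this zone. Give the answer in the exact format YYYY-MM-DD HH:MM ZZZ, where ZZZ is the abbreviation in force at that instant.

Query: 2024-10-14 10:07 UTC
Rule 2/2 (WNP, +00:00): 2024-05-22 14:44 UTC ≤ query < +∞
10·60 + 7 + 0 = 607 min
607 = 0·1440 + 607; 607 = 10·60 + 7 → 10:07, same day
→ 2024-10-14 10:07 WNP

2024-10-14 10:07 WNP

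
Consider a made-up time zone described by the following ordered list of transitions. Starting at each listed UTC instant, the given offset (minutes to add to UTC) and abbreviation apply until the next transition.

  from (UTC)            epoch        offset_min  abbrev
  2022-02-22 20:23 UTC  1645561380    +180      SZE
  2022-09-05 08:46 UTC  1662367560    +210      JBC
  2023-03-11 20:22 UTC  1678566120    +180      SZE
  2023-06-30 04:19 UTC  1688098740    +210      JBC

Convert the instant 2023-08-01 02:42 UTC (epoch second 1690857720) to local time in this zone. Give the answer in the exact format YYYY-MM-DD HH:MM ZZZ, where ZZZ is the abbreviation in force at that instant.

Query: 2023-08-01 02:42 UTC
Rule 4/4 (JBC, +03:30): 2023-06-30 04:19 UTC ≤ query < +∞
2·60 + 42 + 210 = 372 min
372 = 0·1440 + 372; 372 = 6·60 + 12 → 06:12, same day
→ 2023-08-01 06:12 JBC

2023-08-01 06:12 JBC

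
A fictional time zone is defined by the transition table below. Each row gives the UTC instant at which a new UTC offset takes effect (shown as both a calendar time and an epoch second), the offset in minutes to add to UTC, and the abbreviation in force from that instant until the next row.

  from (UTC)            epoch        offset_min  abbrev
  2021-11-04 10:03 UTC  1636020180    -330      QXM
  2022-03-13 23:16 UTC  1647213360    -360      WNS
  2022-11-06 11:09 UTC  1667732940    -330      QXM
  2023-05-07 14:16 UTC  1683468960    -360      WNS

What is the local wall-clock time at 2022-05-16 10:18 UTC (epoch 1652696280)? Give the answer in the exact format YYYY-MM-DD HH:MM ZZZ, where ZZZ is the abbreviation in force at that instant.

2022-05-16 04:18 WNS

Query: 2022-05-16 10:18 UTC
Rule 2/4 (WNS, -06:00): 2022-03-13 23:16 UTC ≤ query < 2022-11-06 11:09 UTC
10·60 + 18 - 360 = 258 min
258 = 0·1440 + 258; 258 = 4·60 + 18 → 04:18, same day
→ 2022-05-16 04:18 WNS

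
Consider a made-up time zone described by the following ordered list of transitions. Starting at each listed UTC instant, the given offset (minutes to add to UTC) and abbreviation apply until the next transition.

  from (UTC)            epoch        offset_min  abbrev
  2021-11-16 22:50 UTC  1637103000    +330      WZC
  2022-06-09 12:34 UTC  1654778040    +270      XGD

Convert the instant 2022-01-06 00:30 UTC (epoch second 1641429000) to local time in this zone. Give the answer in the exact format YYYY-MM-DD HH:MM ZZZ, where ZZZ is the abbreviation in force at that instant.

Query: 2022-01-06 00:30 UTC
Rule 1/2 (WZC, +05:30): 2021-11-16 22:50 UTC ≤ query < 2022-06-09 12:34 UTC
0·60 + 30 + 330 = 360 min
360 = 0·1440 + 360; 360 = 6·60 + 0 → 06:00, same day
→ 2022-01-06 06:00 WZC

2022-01-06 06:00 WZC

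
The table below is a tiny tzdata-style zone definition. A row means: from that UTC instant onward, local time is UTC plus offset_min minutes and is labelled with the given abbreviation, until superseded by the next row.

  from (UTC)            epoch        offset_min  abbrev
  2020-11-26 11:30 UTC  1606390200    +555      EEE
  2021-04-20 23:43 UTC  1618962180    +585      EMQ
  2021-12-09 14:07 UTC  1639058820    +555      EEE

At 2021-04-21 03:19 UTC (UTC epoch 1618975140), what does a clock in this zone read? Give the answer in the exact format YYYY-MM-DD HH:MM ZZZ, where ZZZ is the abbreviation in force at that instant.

2021-04-21 13:04 EMQ

Query: 2021-04-21 03:19 UTC
Rule 2/3 (EMQ, +09:45): 2021-04-20 23:43 UTC ≤ query < 2021-12-09 14:07 UTC
3·60 + 19 + 585 = 784 min
784 = 0·1440 + 784; 784 = 13·60 + 4 → 13:04, same day
→ 2021-04-21 13:04 EMQ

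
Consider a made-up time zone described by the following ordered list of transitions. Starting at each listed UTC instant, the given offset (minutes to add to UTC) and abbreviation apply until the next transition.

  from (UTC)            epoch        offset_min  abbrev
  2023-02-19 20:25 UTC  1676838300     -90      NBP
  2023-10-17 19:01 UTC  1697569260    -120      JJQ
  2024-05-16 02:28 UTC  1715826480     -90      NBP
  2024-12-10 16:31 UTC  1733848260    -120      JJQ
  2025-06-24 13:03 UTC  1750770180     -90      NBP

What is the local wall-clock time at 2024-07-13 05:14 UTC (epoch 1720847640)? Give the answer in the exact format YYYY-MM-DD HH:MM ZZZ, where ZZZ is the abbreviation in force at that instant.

Query: 2024-07-13 05:14 UTC
Rule 3/5 (NBP, -01:30): 2024-05-16 02:28 UTC ≤ query < 2024-12-10 16:31 UTC
5·60 + 14 - 90 = 224 min
224 = 0·1440 + 224; 224 = 3·60 + 44 → 03:44, same day
→ 2024-07-13 03:44 NBP

2024-07-13 03:44 NBP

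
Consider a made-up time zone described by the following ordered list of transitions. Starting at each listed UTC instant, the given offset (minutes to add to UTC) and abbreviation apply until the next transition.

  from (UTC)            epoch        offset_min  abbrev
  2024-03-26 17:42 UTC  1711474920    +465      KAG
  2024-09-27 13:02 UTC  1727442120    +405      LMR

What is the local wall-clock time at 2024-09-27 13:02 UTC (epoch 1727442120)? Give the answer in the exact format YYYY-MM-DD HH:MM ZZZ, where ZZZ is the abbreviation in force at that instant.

Query: 2024-09-27 13:02 UTC
Rule 2/2 (LMR, +06:45): 2024-09-27 13:02 UTC ≤ query < +∞
13·60 + 2 + 405 = 1187 min
1187 = 0·1440 + 1187; 1187 = 19·60 + 47 → 19:47, same day
→ 2024-09-27 19:47 LMR

2024-09-27 19:47 LMR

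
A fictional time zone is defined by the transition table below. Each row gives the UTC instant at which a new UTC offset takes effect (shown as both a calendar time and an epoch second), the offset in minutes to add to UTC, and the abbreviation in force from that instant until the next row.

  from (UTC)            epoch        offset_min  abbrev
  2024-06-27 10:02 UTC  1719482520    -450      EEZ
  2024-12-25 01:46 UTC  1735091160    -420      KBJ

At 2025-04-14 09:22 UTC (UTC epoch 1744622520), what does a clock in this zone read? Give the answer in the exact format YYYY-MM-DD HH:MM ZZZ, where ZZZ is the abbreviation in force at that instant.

2025-04-14 02:22 KBJ

Query: 2025-04-14 09:22 UTC
Rule 2/2 (KBJ, -07:00): 2024-12-25 01:46 UTC ≤ query < +∞
9·60 + 22 - 420 = 142 min
142 = 0·1440 + 142; 142 = 2·60 + 22 → 02:22, same day
→ 2025-04-14 02:22 KBJ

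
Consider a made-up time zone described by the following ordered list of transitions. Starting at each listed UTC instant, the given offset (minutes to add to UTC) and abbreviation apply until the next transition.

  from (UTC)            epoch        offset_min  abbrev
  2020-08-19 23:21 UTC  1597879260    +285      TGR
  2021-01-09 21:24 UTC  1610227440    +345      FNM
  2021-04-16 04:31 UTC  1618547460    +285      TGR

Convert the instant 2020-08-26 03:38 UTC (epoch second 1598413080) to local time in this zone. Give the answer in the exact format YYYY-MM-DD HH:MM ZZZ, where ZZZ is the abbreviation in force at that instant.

2020-08-26 08:23 TGR

Query: 2020-08-26 03:38 UTC
Rule 1/3 (TGR, +04:45): 2020-08-19 23:21 UTC ≤ query < 2021-01-09 21:24 UTC
3·60 + 38 + 285 = 503 min
503 = 0·1440 + 503; 503 = 8·60 + 23 → 08:23, same day
→ 2020-08-26 08:23 TGR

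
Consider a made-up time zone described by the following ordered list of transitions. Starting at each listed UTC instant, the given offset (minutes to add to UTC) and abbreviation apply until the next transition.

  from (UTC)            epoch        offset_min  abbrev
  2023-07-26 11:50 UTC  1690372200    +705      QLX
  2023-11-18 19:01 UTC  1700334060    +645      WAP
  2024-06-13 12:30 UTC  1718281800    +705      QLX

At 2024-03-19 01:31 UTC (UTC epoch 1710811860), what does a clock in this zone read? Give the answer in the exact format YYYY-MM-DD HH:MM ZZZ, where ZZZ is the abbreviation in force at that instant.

2024-03-19 12:16 WAP

Query: 2024-03-19 01:31 UTC
Rule 2/3 (WAP, +10:45): 2023-11-18 19:01 UTC ≤ query < 2024-06-13 12:30 UTC
1·60 + 31 + 645 = 736 min
736 = 0·1440 + 736; 736 = 12·60 + 16 → 12:16, same day
→ 2024-03-19 12:16 WAP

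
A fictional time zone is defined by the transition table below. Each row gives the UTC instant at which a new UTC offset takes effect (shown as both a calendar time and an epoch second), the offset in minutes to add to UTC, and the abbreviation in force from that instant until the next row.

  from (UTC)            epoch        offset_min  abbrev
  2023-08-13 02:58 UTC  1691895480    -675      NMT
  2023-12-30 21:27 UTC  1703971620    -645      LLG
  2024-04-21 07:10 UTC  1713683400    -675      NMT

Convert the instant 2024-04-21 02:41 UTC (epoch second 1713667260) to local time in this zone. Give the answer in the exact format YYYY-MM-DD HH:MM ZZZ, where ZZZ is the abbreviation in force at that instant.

Query: 2024-04-21 02:41 UTC
Rule 2/3 (LLG, -10:45): 2023-12-30 21:27 UTC ≤ query < 2024-04-21 07:10 UTC
2·60 + 41 - 645 = -484 min
-484 = -1·1440 + 956; 956 = 15·60 + 56 → 15:56, 2024-04-21 - 1 day = 2024-04-20
→ 2024-04-20 15:56 LLG

2024-04-20 15:56 LLG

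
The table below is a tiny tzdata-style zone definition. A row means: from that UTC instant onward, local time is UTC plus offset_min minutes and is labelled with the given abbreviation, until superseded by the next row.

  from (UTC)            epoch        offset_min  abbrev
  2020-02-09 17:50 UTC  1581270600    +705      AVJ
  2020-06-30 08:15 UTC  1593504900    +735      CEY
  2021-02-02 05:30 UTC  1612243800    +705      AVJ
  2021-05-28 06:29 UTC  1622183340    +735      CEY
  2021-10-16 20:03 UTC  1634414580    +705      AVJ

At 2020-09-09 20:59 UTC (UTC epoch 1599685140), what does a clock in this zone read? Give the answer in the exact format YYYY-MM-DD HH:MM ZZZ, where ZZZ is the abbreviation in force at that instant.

Query: 2020-09-09 20:59 UTC
Rule 2/5 (CEY, +12:15): 2020-06-30 08:15 UTC ≤ query < 2021-02-02 05:30 UTC
20·60 + 59 + 735 = 1994 min
1994 = 1·1440 + 554; 554 = 9·60 + 14 → 09:14, 2020-09-09 + 1 day = 2020-09-10
→ 2020-09-10 09:14 CEY

2020-09-10 09:14 CEY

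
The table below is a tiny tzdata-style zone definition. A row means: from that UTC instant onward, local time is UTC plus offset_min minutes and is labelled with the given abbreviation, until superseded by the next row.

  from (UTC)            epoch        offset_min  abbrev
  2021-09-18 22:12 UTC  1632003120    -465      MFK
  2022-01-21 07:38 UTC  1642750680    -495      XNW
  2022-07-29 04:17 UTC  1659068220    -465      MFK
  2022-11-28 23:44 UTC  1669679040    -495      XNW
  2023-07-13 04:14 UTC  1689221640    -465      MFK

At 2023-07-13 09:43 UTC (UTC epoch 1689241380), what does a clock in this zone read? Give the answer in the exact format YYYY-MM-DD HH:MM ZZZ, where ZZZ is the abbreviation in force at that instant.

2023-07-13 01:58 MFK

Query: 2023-07-13 09:43 UTC
Rule 5/5 (MFK, -07:45): 2023-07-13 04:14 UTC ≤ query < +∞
9·60 + 43 - 465 = 118 min
118 = 0·1440 + 118; 118 = 1·60 + 58 → 01:58, same day
→ 2023-07-13 01:58 MFK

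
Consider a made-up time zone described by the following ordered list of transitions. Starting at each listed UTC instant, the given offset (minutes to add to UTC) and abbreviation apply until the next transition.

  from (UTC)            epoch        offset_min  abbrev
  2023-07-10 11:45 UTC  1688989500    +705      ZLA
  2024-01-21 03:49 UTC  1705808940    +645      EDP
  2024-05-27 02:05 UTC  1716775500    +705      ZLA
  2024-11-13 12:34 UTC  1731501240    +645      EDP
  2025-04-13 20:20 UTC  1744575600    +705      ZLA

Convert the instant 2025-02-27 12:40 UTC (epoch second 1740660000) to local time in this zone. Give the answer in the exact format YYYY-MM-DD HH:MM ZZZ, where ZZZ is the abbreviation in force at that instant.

2025-02-27 23:25 EDP

Query: 2025-02-27 12:40 UTC
Rule 4/5 (EDP, +10:45): 2024-11-13 12:34 UTC ≤ query < 2025-04-13 20:20 UTC
12·60 + 40 + 645 = 1405 min
1405 = 0·1440 + 1405; 1405 = 23·60 + 25 → 23:25, same day
→ 2025-02-27 23:25 EDP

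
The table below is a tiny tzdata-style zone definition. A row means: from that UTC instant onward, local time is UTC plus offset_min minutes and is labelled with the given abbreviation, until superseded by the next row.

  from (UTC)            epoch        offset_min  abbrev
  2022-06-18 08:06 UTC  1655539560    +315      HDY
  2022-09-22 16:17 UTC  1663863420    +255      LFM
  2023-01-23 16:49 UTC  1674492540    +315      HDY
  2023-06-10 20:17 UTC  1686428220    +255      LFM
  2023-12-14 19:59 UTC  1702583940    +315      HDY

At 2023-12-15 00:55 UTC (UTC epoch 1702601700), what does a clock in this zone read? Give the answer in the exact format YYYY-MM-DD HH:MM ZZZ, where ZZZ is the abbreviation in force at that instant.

2023-12-15 06:10 HDY

Query: 2023-12-15 00:55 UTC
Rule 5/5 (HDY, +05:15): 2023-12-14 19:59 UTC ≤ query < +∞
0·60 + 55 + 315 = 370 min
370 = 0·1440 + 370; 370 = 6·60 + 10 → 06:10, same day
→ 2023-12-15 06:10 HDY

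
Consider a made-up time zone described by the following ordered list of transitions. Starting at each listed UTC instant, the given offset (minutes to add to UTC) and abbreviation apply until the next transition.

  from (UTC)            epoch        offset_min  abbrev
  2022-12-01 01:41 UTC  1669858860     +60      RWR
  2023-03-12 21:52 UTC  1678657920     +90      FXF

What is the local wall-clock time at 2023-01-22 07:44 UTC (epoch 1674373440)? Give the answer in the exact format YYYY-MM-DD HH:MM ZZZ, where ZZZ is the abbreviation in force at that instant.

2023-01-22 08:44 RWR

Query: 2023-01-22 07:44 UTC
Rule 1/2 (RWR, +01:00): 2022-12-01 01:41 UTC ≤ query < 2023-03-12 21:52 UTC
7·60 + 44 + 60 = 524 min
524 = 0·1440 + 524; 524 = 8·60 + 44 → 08:44, same day
→ 2023-01-22 08:44 RWR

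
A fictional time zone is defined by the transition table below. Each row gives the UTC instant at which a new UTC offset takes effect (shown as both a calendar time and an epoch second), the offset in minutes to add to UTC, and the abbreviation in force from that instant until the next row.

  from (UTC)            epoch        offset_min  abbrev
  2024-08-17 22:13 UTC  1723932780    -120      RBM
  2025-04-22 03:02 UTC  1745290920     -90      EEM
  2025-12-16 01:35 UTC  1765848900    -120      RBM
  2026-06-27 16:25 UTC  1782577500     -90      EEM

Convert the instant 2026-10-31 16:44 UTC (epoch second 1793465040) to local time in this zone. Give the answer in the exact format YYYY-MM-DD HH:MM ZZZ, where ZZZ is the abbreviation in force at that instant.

2026-10-31 15:14 EEM

Query: 2026-10-31 16:44 UTC
Rule 4/4 (EEM, -01:30): 2026-06-27 16:25 UTC ≤ query < +∞
16·60 + 44 - 90 = 914 min
914 = 0·1440 + 914; 914 = 15·60 + 14 → 15:14, same day
→ 2026-10-31 15:14 EEM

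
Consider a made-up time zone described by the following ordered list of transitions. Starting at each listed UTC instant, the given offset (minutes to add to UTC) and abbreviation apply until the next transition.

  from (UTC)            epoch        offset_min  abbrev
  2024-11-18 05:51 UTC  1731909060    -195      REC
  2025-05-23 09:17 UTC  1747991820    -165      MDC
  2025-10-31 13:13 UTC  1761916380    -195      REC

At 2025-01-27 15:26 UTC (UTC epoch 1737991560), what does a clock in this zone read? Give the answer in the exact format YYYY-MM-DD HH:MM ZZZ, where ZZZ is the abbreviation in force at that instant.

2025-01-27 12:11 REC

Query: 2025-01-27 15:26 UTC
Rule 1/3 (REC, -03:15): 2024-11-18 05:51 UTC ≤ query < 2025-05-23 09:17 UTC
15·60 + 26 - 195 = 731 min
731 = 0·1440 + 731; 731 = 12·60 + 11 → 12:11, same day
→ 2025-01-27 12:11 REC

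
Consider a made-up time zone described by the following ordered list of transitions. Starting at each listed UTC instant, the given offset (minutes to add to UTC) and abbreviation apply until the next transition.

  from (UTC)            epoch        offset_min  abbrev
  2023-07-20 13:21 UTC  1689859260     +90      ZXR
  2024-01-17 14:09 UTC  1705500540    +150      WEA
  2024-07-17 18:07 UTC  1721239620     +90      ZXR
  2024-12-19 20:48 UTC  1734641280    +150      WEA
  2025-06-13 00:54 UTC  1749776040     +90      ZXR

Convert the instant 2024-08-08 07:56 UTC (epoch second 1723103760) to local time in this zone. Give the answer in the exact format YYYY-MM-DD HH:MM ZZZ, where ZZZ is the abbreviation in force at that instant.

Query: 2024-08-08 07:56 UTC
Rule 3/5 (ZXR, +01:30): 2024-07-17 18:07 UTC ≤ query < 2024-12-19 20:48 UTC
7·60 + 56 + 90 = 566 min
566 = 0·1440 + 566; 566 = 9·60 + 26 → 09:26, same day
→ 2024-08-08 09:26 ZXR

2024-08-08 09:26 ZXR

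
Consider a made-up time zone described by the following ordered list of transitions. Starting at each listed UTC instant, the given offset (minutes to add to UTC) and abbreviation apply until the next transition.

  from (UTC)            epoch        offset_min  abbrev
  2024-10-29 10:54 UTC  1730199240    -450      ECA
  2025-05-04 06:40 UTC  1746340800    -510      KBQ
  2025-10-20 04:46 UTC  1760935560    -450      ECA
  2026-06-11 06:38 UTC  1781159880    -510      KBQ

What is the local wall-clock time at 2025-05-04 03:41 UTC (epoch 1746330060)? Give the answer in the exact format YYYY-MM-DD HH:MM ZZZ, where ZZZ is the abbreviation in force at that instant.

Query: 2025-05-04 03:41 UTC
Rule 1/4 (ECA, -07:30): 2024-10-29 10:54 UTC ≤ query < 2025-05-04 06:40 UTC
3·60 + 41 - 450 = -229 min
-229 = -1·1440 + 1211; 1211 = 20·60 + 11 → 20:11, 2025-05-04 - 1 day = 2025-05-03
→ 2025-05-03 20:11 ECA

2025-05-03 20:11 ECA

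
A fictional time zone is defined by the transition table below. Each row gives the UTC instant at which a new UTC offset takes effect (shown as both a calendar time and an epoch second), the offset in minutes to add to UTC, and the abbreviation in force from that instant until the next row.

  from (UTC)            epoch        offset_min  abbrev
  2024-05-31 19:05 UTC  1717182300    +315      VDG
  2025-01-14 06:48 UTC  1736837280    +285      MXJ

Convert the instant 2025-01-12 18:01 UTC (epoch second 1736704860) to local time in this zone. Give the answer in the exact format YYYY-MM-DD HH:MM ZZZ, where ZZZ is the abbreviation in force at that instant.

2025-01-12 23:16 VDG

Query: 2025-01-12 18:01 UTC
Rule 1/2 (VDG, +05:15): 2024-05-31 19:05 UTC ≤ query < 2025-01-14 06:48 UTC
18·60 + 1 + 315 = 1396 min
1396 = 0·1440 + 1396; 1396 = 23·60 + 16 → 23:16, same day
→ 2025-01-12 23:16 VDG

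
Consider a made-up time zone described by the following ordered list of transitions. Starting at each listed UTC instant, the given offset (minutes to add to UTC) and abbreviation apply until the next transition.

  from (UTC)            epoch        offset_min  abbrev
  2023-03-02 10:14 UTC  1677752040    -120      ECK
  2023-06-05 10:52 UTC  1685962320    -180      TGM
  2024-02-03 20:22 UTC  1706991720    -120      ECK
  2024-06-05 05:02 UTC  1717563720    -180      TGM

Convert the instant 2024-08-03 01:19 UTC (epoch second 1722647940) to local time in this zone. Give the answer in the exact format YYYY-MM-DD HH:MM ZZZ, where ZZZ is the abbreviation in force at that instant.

2024-08-02 22:19 TGM

Query: 2024-08-03 01:19 UTC
Rule 4/4 (TGM, -03:00): 2024-06-05 05:02 UTC ≤ query < +∞
1·60 + 19 - 180 = -101 min
-101 = -1·1440 + 1339; 1339 = 22·60 + 19 → 22:19, 2024-08-03 - 1 day = 2024-08-02
→ 2024-08-02 22:19 TGM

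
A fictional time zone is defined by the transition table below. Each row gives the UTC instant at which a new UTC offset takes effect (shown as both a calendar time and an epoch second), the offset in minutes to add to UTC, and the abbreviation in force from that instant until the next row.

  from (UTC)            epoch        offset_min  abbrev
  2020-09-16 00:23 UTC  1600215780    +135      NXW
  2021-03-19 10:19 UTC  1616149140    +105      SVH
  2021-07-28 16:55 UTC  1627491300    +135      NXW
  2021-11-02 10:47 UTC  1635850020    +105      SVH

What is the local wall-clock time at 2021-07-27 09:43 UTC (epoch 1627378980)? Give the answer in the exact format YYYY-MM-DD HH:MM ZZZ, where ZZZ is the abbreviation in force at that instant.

Query: 2021-07-27 09:43 UTC
Rule 2/4 (SVH, +01:45): 2021-03-19 10:19 UTC ≤ query < 2021-07-28 16:55 UTC
9·60 + 43 + 105 = 688 min
688 = 0·1440 + 688; 688 = 11·60 + 28 → 11:28, same day
→ 2021-07-27 11:28 SVH

2021-07-27 11:28 SVH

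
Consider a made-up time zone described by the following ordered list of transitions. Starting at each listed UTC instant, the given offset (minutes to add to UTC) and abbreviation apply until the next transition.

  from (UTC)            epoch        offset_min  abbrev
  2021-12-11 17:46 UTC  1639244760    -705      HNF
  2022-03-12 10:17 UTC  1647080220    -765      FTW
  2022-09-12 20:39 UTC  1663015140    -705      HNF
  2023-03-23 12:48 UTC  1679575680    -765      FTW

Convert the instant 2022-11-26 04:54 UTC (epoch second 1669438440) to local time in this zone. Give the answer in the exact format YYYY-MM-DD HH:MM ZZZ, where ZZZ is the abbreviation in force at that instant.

2022-11-25 17:09 HNF

Query: 2022-11-26 04:54 UTC
Rule 3/4 (HNF, -11:45): 2022-09-12 20:39 UTC ≤ query < 2023-03-23 12:48 UTC
4·60 + 54 - 705 = -411 min
-411 = -1·1440 + 1029; 1029 = 17·60 + 9 → 17:09, 2022-11-26 - 1 day = 2022-11-25
→ 2022-11-25 17:09 HNF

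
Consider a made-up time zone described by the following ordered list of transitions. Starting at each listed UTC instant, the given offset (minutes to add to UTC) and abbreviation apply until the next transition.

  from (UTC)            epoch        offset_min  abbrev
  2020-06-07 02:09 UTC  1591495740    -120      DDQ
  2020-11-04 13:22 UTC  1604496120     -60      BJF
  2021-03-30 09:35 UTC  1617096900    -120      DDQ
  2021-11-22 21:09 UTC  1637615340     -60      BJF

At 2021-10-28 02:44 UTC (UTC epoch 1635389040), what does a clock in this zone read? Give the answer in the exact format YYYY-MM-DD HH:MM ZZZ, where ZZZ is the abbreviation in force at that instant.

2021-10-28 00:44 DDQ

Query: 2021-10-28 02:44 UTC
Rule 3/4 (DDQ, -02:00): 2021-03-30 09:35 UTC ≤ query < 2021-11-22 21:09 UTC
2·60 + 44 - 120 = 44 min
44 = 0·1440 + 44; 44 = 0·60 + 44 → 00:44, same day
→ 2021-10-28 00:44 DDQ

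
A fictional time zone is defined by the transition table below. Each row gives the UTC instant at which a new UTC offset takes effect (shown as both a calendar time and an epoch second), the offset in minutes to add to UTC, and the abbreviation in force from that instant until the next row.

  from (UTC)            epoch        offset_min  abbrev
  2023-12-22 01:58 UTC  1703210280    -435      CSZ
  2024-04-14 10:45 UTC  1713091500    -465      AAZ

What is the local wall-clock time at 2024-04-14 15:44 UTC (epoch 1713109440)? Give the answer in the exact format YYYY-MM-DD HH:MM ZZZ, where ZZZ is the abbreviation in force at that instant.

Query: 2024-04-14 15:44 UTC
Rule 2/2 (AAZ, -07:45): 2024-04-14 10:45 UTC ≤ query < +∞
15·60 + 44 - 465 = 479 min
479 = 0·1440 + 479; 479 = 7·60 + 59 → 07:59, same day
→ 2024-04-14 07:59 AAZ

2024-04-14 07:59 AAZ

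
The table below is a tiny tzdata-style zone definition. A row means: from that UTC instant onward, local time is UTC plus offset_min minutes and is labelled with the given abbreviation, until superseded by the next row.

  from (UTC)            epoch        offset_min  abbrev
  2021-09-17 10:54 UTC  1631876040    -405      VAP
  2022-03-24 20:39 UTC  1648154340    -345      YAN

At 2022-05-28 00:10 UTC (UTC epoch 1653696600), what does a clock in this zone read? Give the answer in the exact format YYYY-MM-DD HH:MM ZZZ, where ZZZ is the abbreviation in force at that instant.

2022-05-27 18:25 YAN

Query: 2022-05-28 00:10 UTC
Rule 2/2 (YAN, -05:45): 2022-03-24 20:39 UTC ≤ query < +∞
0·60 + 10 - 345 = -335 min
-335 = -1·1440 + 1105; 1105 = 18·60 + 25 → 18:25, 2022-05-28 - 1 day = 2022-05-27
→ 2022-05-27 18:25 YAN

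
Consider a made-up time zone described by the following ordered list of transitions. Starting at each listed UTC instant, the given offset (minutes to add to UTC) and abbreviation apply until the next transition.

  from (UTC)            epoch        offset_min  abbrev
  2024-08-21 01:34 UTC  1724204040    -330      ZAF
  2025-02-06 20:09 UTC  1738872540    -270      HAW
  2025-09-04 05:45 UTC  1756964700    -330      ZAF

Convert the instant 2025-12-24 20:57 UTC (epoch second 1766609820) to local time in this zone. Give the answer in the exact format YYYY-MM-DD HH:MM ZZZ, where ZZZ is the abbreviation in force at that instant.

Query: 2025-12-24 20:57 UTC
Rule 3/3 (ZAF, -05:30): 2025-09-04 05:45 UTC ≤ query < +∞
20·60 + 57 - 330 = 927 min
927 = 0·1440 + 927; 927 = 15·60 + 27 → 15:27, same day
→ 2025-12-24 15:27 ZAF

2025-12-24 15:27 ZAF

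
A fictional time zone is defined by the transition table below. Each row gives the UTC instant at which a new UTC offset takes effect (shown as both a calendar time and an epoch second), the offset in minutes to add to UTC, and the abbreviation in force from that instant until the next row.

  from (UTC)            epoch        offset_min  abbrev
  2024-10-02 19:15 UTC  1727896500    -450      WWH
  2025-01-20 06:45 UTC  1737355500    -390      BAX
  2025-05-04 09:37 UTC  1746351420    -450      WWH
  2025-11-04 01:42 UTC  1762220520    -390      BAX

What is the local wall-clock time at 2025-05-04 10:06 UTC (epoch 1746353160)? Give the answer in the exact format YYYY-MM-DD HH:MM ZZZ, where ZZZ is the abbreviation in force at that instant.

2025-05-04 02:36 WWH

Query: 2025-05-04 10:06 UTC
Rule 3/4 (WWH, -07:30): 2025-05-04 09:37 UTC ≤ query < 2025-11-04 01:42 UTC
10·60 + 6 - 450 = 156 min
156 = 0·1440 + 156; 156 = 2·60 + 36 → 02:36, same day
→ 2025-05-04 02:36 WWH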